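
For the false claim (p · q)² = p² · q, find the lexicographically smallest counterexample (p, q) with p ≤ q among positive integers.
At (1, 1): both sides equal 1, so it holds there.

Substituting (1, 2) into the claim:
LHS = (1 · 2)² = 4
RHS = 1² · 2 = 2

Since LHS ≠ RHS, this pair disproves the claim, and no lexicographically smaller pair (p ≤ q, positive integers) does.

For instance (2, 6) is also a counterexample (LHS = 144, RHS = 24), but it's lexicographically larger.

Answer: (p, q) = (1, 2)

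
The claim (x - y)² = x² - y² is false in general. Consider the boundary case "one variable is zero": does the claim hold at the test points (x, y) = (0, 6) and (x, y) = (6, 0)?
At (0, 6): LHS = 36 ≠ RHS = -36
At (6, 0): LHS = 36, RHS = 36 → equal

Answer: Only at (6, 0)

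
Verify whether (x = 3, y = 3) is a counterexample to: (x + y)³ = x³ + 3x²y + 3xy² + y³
Substituting x = 3, y = 3:
LHS = (3 + 3)³ = 216
RHS = 3³ + 3·3²·3 + 3·3·3² + 3³ = 216

The sides agree, so this pair does not disprove the claim.

Answer: No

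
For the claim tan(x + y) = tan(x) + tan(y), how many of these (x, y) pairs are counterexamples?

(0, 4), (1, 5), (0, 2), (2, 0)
Testing each pair:
(0, 4): LHS = tan(4) ≈ 1.158, RHS = tan(4) ≈ 1.158 → satisfies claim
(1, 5): LHS = tan(6) ≈ -0.291, RHS = tan(5) + tan(1) ≈ -1.823 → counterexample
(0, 2): LHS = tan(2) ≈ -2.185, RHS = tan(2) ≈ -2.185 → satisfies claim
(2, 0): LHS = tan(2) ≈ -2.185, RHS = tan(2) ≈ -2.185 → satisfies claim

That makes 1 counterexample.

Answer: 1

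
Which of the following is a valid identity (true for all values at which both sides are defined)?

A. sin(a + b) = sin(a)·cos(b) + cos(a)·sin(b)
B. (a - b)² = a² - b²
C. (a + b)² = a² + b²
A

A: holds — e.g. at (6, 7), both sides equal sin(13) ≈ 0.4202.
B: fails at (4, 5) — LHS = 1, RHS = -9.
C: fails at (4, 4) — LHS = 64, RHS = 32.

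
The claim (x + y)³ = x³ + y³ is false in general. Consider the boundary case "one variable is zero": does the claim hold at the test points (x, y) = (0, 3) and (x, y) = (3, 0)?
At (0, 3): LHS = 27, RHS = 27 → equal
At (3, 0): LHS = 27, RHS = 27 → equal

So the claim does hold at both of these boundary points, even though it is not an identity.

Answer: Yes, holds at both test points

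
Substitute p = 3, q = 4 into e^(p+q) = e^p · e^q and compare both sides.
LHS = e^(3+4) = e^7 ≈ 1097
RHS = e^3 · e^4 = e^7 ≈ 1097

LHS = RHS: the two sides agree.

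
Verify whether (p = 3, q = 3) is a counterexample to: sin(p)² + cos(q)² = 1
No

Substituting p = 3, q = 3:
LHS = sin(3)² + cos(3)² = 1
RHS = 1

The sides agree, so this pair does not disprove the claim.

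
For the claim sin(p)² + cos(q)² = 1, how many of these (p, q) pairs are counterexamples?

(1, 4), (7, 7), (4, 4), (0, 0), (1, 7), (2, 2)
2

Testing each pair:
(1, 4): LHS = cos(4)² + sin(1)² ≈ 1.135, RHS = 1 → counterexample
(7, 7): LHS = sin(7)² + cos(7)² = 1, RHS = 1 → satisfies claim
(4, 4): LHS = cos(4)² + sin(4)² = 1, RHS = 1 → satisfies claim
(0, 0): LHS = 1, RHS = 1 → satisfies claim
(1, 7): LHS = cos(7)² + sin(1)² ≈ 1.276, RHS = 1 → counterexample
(2, 2): LHS = cos(2)² + sin(2)² = 1, RHS = 1 → satisfies claim

That makes 2 counterexamples.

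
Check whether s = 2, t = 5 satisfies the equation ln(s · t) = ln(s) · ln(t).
Substituting s = 2, t = 5:

LHS = ln(2 · 5) = ln(10) ≈ 2.303
RHS = ln(2) · ln(5) ≈ 1.116

LHS ≠ RHS, so the equation does not hold at this point.

Answer: Fails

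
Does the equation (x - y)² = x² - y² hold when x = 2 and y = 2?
Holds

Substituting x = 2, y = 2:

LHS = (2 - 2)² = 0
RHS = 2² - 2² = 0

LHS = RHS, so the equation holds at this point.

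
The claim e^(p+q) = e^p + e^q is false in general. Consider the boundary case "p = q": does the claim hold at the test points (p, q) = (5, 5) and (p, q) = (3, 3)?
No, fails at both test points

At (5, 5): LHS = e^10 ≈ 22026.5 ≠ RHS = 2·e^5 ≈ 296.8
At (3, 3): LHS = e^6 ≈ 403.4 ≠ RHS = 2·e^3 ≈ 40.17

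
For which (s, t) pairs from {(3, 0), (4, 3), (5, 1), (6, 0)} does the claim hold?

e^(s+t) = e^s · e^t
Testing each pair:
(3, 0): LHS = e^3 ≈ 20.09, RHS = e^3 ≈ 20.09 → holds
(4, 3): LHS = e^7 ≈ 1097, RHS = e^7 ≈ 1097 → holds
(5, 1): LHS = e^6 ≈ 403.4, RHS = e^6 ≈ 403.4 → holds
(6, 0): LHS = e^6 ≈ 403.4, RHS = e^6 ≈ 403.4 → holds

Every pair satisfies the claim.

Answer: All pairs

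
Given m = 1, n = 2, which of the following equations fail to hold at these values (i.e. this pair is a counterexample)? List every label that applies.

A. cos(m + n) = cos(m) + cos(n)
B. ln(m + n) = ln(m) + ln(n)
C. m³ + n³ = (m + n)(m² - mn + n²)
A, B

Evaluating each claim at the given values:
A. LHS = cos(3) ≈ -0.99, RHS = cos(2) + cos(1) ≈ 0.1242 → fails here (LHS ≠ RHS)
B. LHS = ln(3) ≈ 1.099, RHS = ln(2) ≈ 0.6931 → fails here (LHS ≠ RHS)
C. LHS = 9, RHS = 9 → holds here (LHS = RHS)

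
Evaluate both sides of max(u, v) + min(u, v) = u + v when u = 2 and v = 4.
LHS = max(2, 4) + min(2, 4) = 6
RHS = 2 + 4 = 6

LHS = RHS: the two sides agree.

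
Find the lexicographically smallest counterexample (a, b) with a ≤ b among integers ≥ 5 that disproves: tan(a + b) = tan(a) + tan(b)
(a, b) = (5, 5)

Substituting (5, 5) into the claim:
LHS = tan(5 + 5) = tan(10) ≈ 0.6484
RHS = tan(5) + tan(5) = 2·tan(5) ≈ -6.761

Since LHS ≠ RHS, this pair disproves the claim, and no lexicographically smaller pair (a ≤ b, integers ≥ 5) does.

For instance (5, 7) is also a counterexample (LHS = tan(12) ≈ -0.6359, RHS = tan(5) + tan(7) ≈ -2.509), but it's lexicographically larger.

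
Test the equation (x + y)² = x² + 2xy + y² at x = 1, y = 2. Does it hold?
Holds

Substituting x = 1, y = 2:

LHS = (1 + 2)² = 9
RHS = 1² + 2·1·2 + 2² = 9

LHS = RHS, so the equation holds at this point.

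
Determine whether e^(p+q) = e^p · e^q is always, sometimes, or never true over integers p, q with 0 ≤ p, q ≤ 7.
Always true

The identity holds for every pair in the range. For instance at (p, q) = (3, 5): both sides equal e^8 ≈ 2981.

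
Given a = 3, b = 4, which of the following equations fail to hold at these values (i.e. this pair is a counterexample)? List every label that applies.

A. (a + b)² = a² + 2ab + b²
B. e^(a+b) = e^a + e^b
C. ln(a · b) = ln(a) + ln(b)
Evaluating each claim at the given values:
A. LHS = 49, RHS = 49 → holds here (LHS = RHS)
B. LHS = e^7 ≈ 1097, RHS = e^3 + e^4 ≈ 74.68 → fails here (LHS ≠ RHS)
C. LHS = ln(12) ≈ 2.485, RHS = ln(3) + ln(4) ≈ 2.485 → holds here (LHS = RHS)

Answer: B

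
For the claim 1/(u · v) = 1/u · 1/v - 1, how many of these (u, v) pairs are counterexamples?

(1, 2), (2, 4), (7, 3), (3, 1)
Testing each pair:
(1, 2): LHS = 1/2, RHS = -1/2 → counterexample
(2, 4): LHS = 1/8, RHS = -7/8 → counterexample
(7, 3): LHS = 1/21, RHS = -20/21 → counterexample
(3, 1): LHS = 1/3, RHS = -2/3 → counterexample

That makes 4 counterexamples.

Answer: 4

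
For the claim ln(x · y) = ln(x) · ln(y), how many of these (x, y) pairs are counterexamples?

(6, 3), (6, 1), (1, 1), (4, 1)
3

Testing each pair:
(6, 3): LHS = ln(18) ≈ 2.89, RHS = ln(3)·ln(6) ≈ 1.968 → counterexample
(6, 1): LHS = ln(6) ≈ 1.792, RHS = 0 → counterexample
(1, 1): LHS = 0, RHS = 0 → satisfies claim
(4, 1): LHS = ln(4) ≈ 1.386, RHS = 0 → counterexample

That makes 3 counterexamples.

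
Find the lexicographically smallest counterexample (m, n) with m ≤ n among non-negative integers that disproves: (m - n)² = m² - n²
(m, n) = (0, 1)

At (0, 0): both sides equal 0, so it holds there.

Substituting (0, 1) into the claim:
LHS = (0 - 1)² = 1
RHS = 0² - 1² = -1

Since LHS ≠ RHS, this pair disproves the claim, and no lexicographically smaller pair (m ≤ n, non-negative integers) does.

For instance (0, 3) is also a counterexample (LHS = 9, RHS = -9), but it's lexicographically larger.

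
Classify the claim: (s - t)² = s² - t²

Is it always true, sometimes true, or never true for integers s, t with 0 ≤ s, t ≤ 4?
It holds at (s, t) = (4, 0) (both sides equal 16), but fails at (s, t) = (3, 4) (LHS = 1, RHS = -7).

Answer: Sometimes true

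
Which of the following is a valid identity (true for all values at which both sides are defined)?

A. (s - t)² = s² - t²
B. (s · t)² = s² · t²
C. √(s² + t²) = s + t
A: fails at (3, 5) — LHS = 4, RHS = -16.
B: holds — e.g. at (3, 3), both sides equal 81.
C: fails at (4, 6) — LHS = 2·√(13) ≈ 7.211, RHS = 10.

Answer: B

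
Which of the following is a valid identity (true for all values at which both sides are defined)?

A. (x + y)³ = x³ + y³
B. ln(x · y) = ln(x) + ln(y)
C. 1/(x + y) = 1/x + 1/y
A: fails at (1, 5) — LHS = 216, RHS = 126.
B: holds — e.g. at (2, 4), both sides equal ln(8) ≈ 2.079.
C: fails at (2, 5) — LHS = 1/7, RHS = 7/10.

Answer: B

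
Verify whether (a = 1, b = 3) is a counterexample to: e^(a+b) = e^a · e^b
No

Substituting a = 1, b = 3:
LHS = e^(1+3) = e^4 ≈ 54.6
RHS = e^1 · e^3 = e^4 ≈ 54.6

The sides agree, so this pair does not disprove the claim.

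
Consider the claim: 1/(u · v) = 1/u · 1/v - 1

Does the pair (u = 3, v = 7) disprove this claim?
Substituting u = 3, v = 7:
LHS = 1/(3 · 7) = 1/21
RHS = 1/3 · 1/7 - 1 = -20/21

Since LHS ≠ RHS, this pair disproves the claim.

Answer: Yes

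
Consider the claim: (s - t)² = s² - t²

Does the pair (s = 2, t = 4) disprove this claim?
Substituting s = 2, t = 4:
LHS = (2 - 4)² = 4
RHS = 2² - 4² = -12

Since LHS ≠ RHS, this pair disproves the claim.

Answer: Yes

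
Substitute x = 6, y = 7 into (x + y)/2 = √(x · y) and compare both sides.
LHS = (6 + 7)/2 = 13/2
RHS = √(6 · 7) = √(42) ≈ 6.481

LHS ≠ RHS (they differ by about 0.01926), so the equation does not hold here.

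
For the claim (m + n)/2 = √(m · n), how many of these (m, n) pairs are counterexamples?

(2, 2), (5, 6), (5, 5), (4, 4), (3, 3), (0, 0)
1

Testing each pair:
(2, 2): LHS = 2, RHS = 2 → satisfies claim
(5, 6): LHS = 11/2, RHS = √(30) ≈ 5.477 → counterexample
(5, 5): LHS = 5, RHS = 5 → satisfies claim
(4, 4): LHS = 4, RHS = 4 → satisfies claim
(3, 3): LHS = 3, RHS = 3 → satisfies claim
(0, 0): LHS = 0, RHS = 0 → satisfies claim

That makes 1 counterexample.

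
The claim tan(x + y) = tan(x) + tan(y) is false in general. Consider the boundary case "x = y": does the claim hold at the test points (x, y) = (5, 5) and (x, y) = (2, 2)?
No, fails at both test points

At (5, 5): LHS = tan(10) ≈ 0.6484 ≠ RHS = 2·tan(5) ≈ -6.761
At (2, 2): LHS = tan(4) ≈ 1.158 ≠ RHS = 2·tan(2) ≈ -4.37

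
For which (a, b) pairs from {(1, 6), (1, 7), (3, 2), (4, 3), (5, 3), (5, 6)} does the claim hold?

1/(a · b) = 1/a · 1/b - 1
Testing each pair:
(1, 6): LHS = 1/6, RHS = -5/6 → fails
(1, 7): LHS = 1/7, RHS = -6/7 → fails
(3, 2): LHS = 1/6, RHS = -5/6 → fails
(4, 3): LHS = 1/12, RHS = -11/12 → fails
(5, 3): LHS = 1/15, RHS = -14/15 → fails
(5, 6): LHS = 1/30, RHS = -29/30 → fails

No pair satisfies the claim.

Answer: None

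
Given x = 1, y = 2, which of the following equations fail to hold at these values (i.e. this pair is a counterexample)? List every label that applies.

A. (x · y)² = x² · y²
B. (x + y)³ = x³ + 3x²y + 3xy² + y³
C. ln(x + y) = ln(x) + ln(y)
Evaluating each claim at the given values:
A. LHS = 4, RHS = 4 → holds here (LHS = RHS)
B. LHS = 27, RHS = 27 → holds here (LHS = RHS)
C. LHS = ln(3) ≈ 1.099, RHS = ln(2) ≈ 0.6931 → fails here (LHS ≠ RHS)

Answer: C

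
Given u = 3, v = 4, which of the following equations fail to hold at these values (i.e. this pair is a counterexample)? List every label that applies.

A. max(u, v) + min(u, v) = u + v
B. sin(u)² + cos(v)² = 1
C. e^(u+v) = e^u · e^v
Evaluating each claim at the given values:
A. LHS = 7, RHS = 7 → holds here (LHS = RHS)
B. LHS = sin(3)² + cos(4)² ≈ 0.4472, RHS = 1 → fails here (LHS ≠ RHS)
C. LHS = e^7 ≈ 1097, RHS = e^7 ≈ 1097 → holds here (LHS = RHS)

Answer: B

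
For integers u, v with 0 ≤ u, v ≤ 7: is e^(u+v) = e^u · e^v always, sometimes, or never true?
Always true

The identity holds for every pair in the range. For instance at (u, v) = (5, 1): both sides equal e^6 ≈ 403.4.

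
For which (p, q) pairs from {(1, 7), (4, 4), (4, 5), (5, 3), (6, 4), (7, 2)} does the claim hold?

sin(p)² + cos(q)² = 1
(4, 4)

Testing each pair:
(1, 7): LHS = cos(7)² + sin(1)² ≈ 1.276, RHS = 1 → fails
(4, 4): LHS = cos(4)² + sin(4)² = 1, RHS = 1 → holds
(4, 5): LHS = cos(5)² + sin(4)² ≈ 0.6532, RHS = 1 → fails
(5, 3): LHS = sin(5)² + cos(3)² ≈ 1.9, RHS = 1 → fails
(6, 4): LHS = sin(6)² + cos(4)² ≈ 0.5053, RHS = 1 → fails
(7, 2): LHS = cos(2)² + sin(7)² ≈ 0.6048, RHS = 1 → fails

1 of 6 pairs satisfies the claim.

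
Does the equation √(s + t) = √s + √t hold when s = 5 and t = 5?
Substituting s = 5, t = 5:

LHS = √(5 + 5) = √(10) ≈ 3.162
RHS = √5 + √5 = 2·√(5) ≈ 4.472

LHS ≠ RHS, so the equation does not hold at this point.

Answer: Fails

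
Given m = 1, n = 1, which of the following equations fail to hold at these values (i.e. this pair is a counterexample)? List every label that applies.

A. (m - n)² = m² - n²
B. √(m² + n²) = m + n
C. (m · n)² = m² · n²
Evaluating each claim at the given values:
A. LHS = 0, RHS = 0 → holds here (LHS = RHS)
B. LHS = √(2) ≈ 1.414, RHS = 2 → fails here (LHS ≠ RHS)
C. LHS = 1, RHS = 1 → holds here (LHS = RHS)

Answer: B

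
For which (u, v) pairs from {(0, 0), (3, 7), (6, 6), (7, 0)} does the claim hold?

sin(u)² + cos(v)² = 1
Testing each pair:
(0, 0): LHS = 1, RHS = 1 → holds
(3, 7): LHS = sin(3)² + cos(7)² ≈ 0.5883, RHS = 1 → fails
(6, 6): LHS = sin(6)² + cos(6)² = 1, RHS = 1 → holds
(7, 0): LHS = sin(7)² + 1 ≈ 1.432, RHS = 1 → fails

2 of 4 pairs satisfy the claim.

Answer: (0, 0), (6, 6)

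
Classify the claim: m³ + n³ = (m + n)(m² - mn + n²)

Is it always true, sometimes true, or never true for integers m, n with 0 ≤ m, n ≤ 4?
Always true

The identity holds for every pair in the range. For instance at (m, n) = (2, 0): both sides equal 8.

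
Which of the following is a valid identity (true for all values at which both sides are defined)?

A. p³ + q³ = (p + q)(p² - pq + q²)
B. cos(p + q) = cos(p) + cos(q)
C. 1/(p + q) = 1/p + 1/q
A

A: holds — e.g. at (5, 5), both sides equal 250.
B: fails at (3, 4) — LHS = cos(7) ≈ 0.7539, RHS = cos(3) + cos(4) ≈ -1.644.
C: fails at (6, 7) — LHS = 1/13, RHS = 13/42.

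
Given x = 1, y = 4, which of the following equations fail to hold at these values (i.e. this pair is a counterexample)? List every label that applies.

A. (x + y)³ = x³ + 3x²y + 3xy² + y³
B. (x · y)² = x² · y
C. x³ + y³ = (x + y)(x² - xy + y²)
B

Evaluating each claim at the given values:
A. LHS = 125, RHS = 125 → holds here (LHS = RHS)
B. LHS = 16, RHS = 4 → fails here (LHS ≠ RHS)
C. LHS = 65, RHS = 65 → holds here (LHS = RHS)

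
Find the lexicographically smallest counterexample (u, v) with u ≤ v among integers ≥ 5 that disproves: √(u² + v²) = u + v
(u, v) = (5, 5)

Substituting (5, 5) into the claim:
LHS = √(5² + 5²) = 5·√(2) ≈ 7.071
RHS = 5 + 5 = 10

Since LHS ≠ RHS, this pair disproves the claim, and no lexicographically smaller pair (u ≤ v, integers ≥ 5) does.

For instance (8, 8) is also a counterexample (LHS = 8·√(2) ≈ 11.31, RHS = 16), but it's lexicographically larger.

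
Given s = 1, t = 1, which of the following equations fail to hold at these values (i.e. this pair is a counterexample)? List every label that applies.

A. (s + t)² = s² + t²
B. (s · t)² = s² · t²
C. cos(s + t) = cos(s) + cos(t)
Evaluating each claim at the given values:
A. LHS = 4, RHS = 2 → fails here (LHS ≠ RHS)
B. LHS = 1, RHS = 1 → holds here (LHS = RHS)
C. LHS = cos(2) ≈ -0.4161, RHS = 2·cos(1) ≈ 1.081 → fails here (LHS ≠ RHS)

Answer: A, C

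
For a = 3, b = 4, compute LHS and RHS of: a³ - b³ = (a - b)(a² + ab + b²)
LHS = 3³ - 4³ = -37
RHS = (3 - 4)(3² + 3·4 + 4²) = -37

LHS = RHS: the two sides agree.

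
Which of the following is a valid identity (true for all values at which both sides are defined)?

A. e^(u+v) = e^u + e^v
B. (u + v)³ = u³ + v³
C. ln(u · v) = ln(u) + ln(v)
A: fails at (2, 5) — LHS = e^7 ≈ 1097, RHS = e^2 + e^5 ≈ 155.8.
B: fails at (1, 3) — LHS = 64, RHS = 28.
C: holds — e.g. at (3, 7), both sides equal ln(21) ≈ 3.045.

Answer: C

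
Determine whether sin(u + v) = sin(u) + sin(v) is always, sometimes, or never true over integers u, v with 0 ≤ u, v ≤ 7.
It holds at (u, v) = (0, 5) (both sides equal sin(5) ≈ -0.9589), but fails at (u, v) = (6, 4) (LHS = sin(10) ≈ -0.544, RHS = sin(4) + sin(6) ≈ -1.036).

Answer: Sometimes true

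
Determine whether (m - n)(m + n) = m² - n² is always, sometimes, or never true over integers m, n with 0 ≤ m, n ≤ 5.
The identity holds for every pair in the range. For instance at (m, n) = (2, 4): both sides equal -12.

Answer: Always true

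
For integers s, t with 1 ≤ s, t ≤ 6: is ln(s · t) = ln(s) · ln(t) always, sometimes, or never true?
Sometimes true

It holds at (s, t) = (1, 1) (both sides equal 0), but fails at (s, t) = (2, 6) (LHS = ln(12) ≈ 2.485, RHS = ln(2)·ln(6) ≈ 1.242).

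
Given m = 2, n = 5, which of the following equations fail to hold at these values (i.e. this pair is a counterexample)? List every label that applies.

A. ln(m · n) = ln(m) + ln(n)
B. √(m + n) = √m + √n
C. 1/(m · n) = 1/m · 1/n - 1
B, C

Evaluating each claim at the given values:
A. LHS = ln(10) ≈ 2.303, RHS = ln(2) + ln(5) ≈ 2.303 → holds here (LHS = RHS)
B. LHS = √(7) ≈ 2.646, RHS = √(2) + √(5) ≈ 3.65 → fails here (LHS ≠ RHS)
C. LHS = 1/10, RHS = -9/10 → fails here (LHS ≠ RHS)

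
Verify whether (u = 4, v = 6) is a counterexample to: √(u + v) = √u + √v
Yes

Substituting u = 4, v = 6:
LHS = √(4 + 6) = √(10) ≈ 3.162
RHS = √4 + √6 = 2 + √(6) ≈ 4.449

Since LHS ≠ RHS, this pair disproves the claim.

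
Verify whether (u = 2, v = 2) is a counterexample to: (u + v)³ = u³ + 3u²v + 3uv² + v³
No

Substituting u = 2, v = 2:
LHS = (2 + 2)³ = 64
RHS = 2³ + 3·2²·2 + 3·2·2² + 2³ = 64

The sides agree, so this pair does not disprove the claim.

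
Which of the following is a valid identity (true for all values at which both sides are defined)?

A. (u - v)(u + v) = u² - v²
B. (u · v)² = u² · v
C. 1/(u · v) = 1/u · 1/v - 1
A

A: holds — e.g. at (2, 5), both sides equal -21.
B: fails at (2, 2) — LHS = 16, RHS = 8.
C: fails at (2, 7) — LHS = 1/14, RHS = -13/14.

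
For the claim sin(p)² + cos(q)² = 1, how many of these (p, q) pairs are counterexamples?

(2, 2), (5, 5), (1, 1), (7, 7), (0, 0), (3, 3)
Testing each pair:
(2, 2): LHS = cos(2)² + sin(2)² = 1, RHS = 1 → satisfies claim
(5, 5): LHS = cos(5)² + sin(5)² = 1, RHS = 1 → satisfies claim
(1, 1): LHS = cos(1)² + sin(1)² = 1, RHS = 1 → satisfies claim
(7, 7): LHS = sin(7)² + cos(7)² = 1, RHS = 1 → satisfies claim
(0, 0): LHS = 1, RHS = 1 → satisfies claim
(3, 3): LHS = sin(3)² + cos(3)² = 1, RHS = 1 → satisfies claim

That makes 0 counterexamples.

Answer: 0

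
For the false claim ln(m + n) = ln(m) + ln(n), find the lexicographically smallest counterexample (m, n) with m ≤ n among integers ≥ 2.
(m, n) = (2, 3)

Substituting (2, 3) into the claim:
LHS = ln(2 + 3) = ln(5) ≈ 1.609
RHS = ln(2) + ln(3) ≈ 1.792

Since LHS ≠ RHS, this pair disproves the claim, and no lexicographically smaller pair (m ≤ n, integers ≥ 2) does.

For instance (7, 9) is also a counterexample (LHS = ln(16) ≈ 2.773, RHS = ln(7) + ln(9) ≈ 4.143), but it's lexicographically larger.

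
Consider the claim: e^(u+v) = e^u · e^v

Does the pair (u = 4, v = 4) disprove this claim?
Substituting u = 4, v = 4:
LHS = e^(4+4) = e^8 ≈ 2981
RHS = e^4 · e^4 = e^8 ≈ 2981

The sides agree, so this pair does not disprove the claim.

Answer: No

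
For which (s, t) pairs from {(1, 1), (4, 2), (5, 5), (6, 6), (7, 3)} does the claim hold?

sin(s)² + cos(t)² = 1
(1, 1), (5, 5), (6, 6)

Testing each pair:
(1, 1): LHS = cos(1)² + sin(1)² = 1, RHS = 1 → holds
(4, 2): LHS = cos(2)² + sin(4)² ≈ 0.7459, RHS = 1 → fails
(5, 5): LHS = cos(5)² + sin(5)² = 1, RHS = 1 → holds
(6, 6): LHS = sin(6)² + cos(6)² = 1, RHS = 1 → holds
(7, 3): LHS = sin(7)² + cos(3)² ≈ 1.412, RHS = 1 → fails

3 of 5 pairs satisfy the claim.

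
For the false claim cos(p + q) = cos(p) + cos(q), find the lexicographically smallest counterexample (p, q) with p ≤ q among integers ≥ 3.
(p, q) = (3, 3)

Substituting (3, 3) into the claim:
LHS = cos(3 + 3) = cos(6) ≈ 0.9602
RHS = cos(3) + cos(3) = 2·cos(3) ≈ -1.98

Since LHS ≠ RHS, this pair disproves the claim, and no lexicographically smaller pair (p ≤ q, integers ≥ 3) does.

For instance (5, 5) is also a counterexample (LHS = cos(10) ≈ -0.8391, RHS = 2·cos(5) ≈ 0.5673), but it's lexicographically larger.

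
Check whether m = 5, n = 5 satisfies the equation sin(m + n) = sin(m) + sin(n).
Fails

Substituting m = 5, n = 5:

LHS = sin(5 + 5) = sin(10) ≈ -0.544
RHS = sin(5) + sin(5) = 2·sin(5) ≈ -1.918

LHS ≠ RHS, so the equation does not hold at this point.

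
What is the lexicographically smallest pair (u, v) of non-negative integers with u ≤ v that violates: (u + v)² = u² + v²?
(u, v) = (1, 1)

At (0, 0): both sides equal 0, so it holds there.
At (0, 2): both sides equal 4, so it holds there.

Substituting (1, 1) into the claim:
LHS = (1 + 1)² = 4
RHS = 1² + 1² = 2

Since LHS ≠ RHS, this pair disproves the claim, and no lexicographically smaller pair (u ≤ v, non-negative integers) does.

For instance (1, 7) is also a counterexample (LHS = 64, RHS = 50), but it's lexicographically larger.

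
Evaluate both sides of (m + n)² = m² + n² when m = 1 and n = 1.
LHS = (1 + 1)² = 4
RHS = 1² + 1² = 2

LHS ≠ RHS, so the equation does not hold here.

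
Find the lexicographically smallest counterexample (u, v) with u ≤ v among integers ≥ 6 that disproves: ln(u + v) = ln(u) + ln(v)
Substituting (6, 6) into the claim:
LHS = ln(6 + 6) = ln(12) ≈ 2.485
RHS = ln(6) + ln(6) = 2·ln(6) ≈ 3.584

Since LHS ≠ RHS, this pair disproves the claim, and no lexicographically smaller pair (u ≤ v, integers ≥ 6) does.

For instance (10, 10) is also a counterexample (LHS = ln(20) ≈ 2.996, RHS = 2·ln(10) ≈ 4.605), but it's lexicographically larger.

Answer: (u, v) = (6, 6)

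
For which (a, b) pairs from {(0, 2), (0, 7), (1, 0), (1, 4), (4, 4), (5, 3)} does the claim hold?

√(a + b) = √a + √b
Testing each pair:
(0, 2): LHS = √(2) ≈ 1.414, RHS = √(2) ≈ 1.414 → holds
(0, 7): LHS = √(7) ≈ 2.646, RHS = √(7) ≈ 2.646 → holds
(1, 0): LHS = 1, RHS = 1 → holds
(1, 4): LHS = √(5) ≈ 2.236, RHS = 3 → fails
(4, 4): LHS = 2·√(2) ≈ 2.828, RHS = 4 → fails
(5, 3): LHS = 2·√(2) ≈ 2.828, RHS = √(3) + √(5) ≈ 3.968 → fails

3 of 6 pairs satisfy the claim.

Answer: (0, 2), (0, 7), (1, 0)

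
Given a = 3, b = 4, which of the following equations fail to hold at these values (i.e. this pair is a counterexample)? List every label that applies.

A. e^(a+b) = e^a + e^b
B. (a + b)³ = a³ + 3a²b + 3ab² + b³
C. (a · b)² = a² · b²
A

Evaluating each claim at the given values:
A. LHS = e^7 ≈ 1097, RHS = e^3 + e^4 ≈ 74.68 → fails here (LHS ≠ RHS)
B. LHS = 343, RHS = 343 → holds here (LHS = RHS)
C. LHS = 144, RHS = 144 → holds here (LHS = RHS)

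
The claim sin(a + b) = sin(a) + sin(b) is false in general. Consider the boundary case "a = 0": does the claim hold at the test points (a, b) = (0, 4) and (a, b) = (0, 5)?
Yes, holds at both test points

At (0, 4): LHS = sin(4) ≈ -0.7568, RHS = sin(4) ≈ -0.7568 → equal
At (0, 5): LHS = sin(5) ≈ -0.9589, RHS = sin(5) ≈ -0.9589 → equal

So the claim does hold at both of these boundary points, even though it is not an identity.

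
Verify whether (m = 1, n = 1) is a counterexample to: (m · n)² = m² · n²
No

Substituting m = 1, n = 1:
LHS = (1 · 1)² = 1
RHS = 1² · 1² = 1

The sides agree, so this pair does not disprove the claim.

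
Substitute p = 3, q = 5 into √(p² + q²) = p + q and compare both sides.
LHS = √(3² + 5²) = √(34) ≈ 5.831
RHS = 3 + 5 = 8

LHS ≠ RHS (they differ by about 2.169), so the equation does not hold here.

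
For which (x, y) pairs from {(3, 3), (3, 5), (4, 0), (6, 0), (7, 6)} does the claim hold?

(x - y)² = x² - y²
Testing each pair:
(3, 3): LHS = 0, RHS = 0 → holds
(3, 5): LHS = 4, RHS = -16 → fails
(4, 0): LHS = 16, RHS = 16 → holds
(6, 0): LHS = 36, RHS = 36 → holds
(7, 6): LHS = 1, RHS = 13 → fails

3 of 5 pairs satisfy the claim.

Answer: (3, 3), (4, 0), (6, 0)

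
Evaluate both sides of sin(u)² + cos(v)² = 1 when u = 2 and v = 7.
LHS = sin(2)² + cos(7)² ≈ 1.395
RHS = 1

LHS ≠ RHS (they differ by about 0.3952), so the equation does not hold here.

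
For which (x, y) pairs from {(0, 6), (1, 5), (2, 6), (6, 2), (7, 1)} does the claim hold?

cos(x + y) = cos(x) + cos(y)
Testing each pair:
(0, 6): LHS = cos(6) ≈ 0.9602, RHS = cos(6) + 1 ≈ 1.96 → fails
(1, 5): LHS = cos(6) ≈ 0.9602, RHS = cos(5) + cos(1) ≈ 0.824 → fails
(2, 6): LHS = cos(8) ≈ -0.1455, RHS = cos(2) + cos(6) ≈ 0.544 → fails
(6, 2): LHS = cos(8) ≈ -0.1455, RHS = cos(2) + cos(6) ≈ 0.544 → fails
(7, 1): LHS = cos(8) ≈ -0.1455, RHS = cos(1) + cos(7) ≈ 1.294 → fails

No pair satisfies the claim.

Answer: None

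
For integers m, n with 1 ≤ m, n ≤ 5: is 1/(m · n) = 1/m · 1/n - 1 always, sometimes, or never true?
Never true

The claim fails for every pair in the range. For instance at (m, n) = (3, 3): LHS = 1/9, RHS = -8/9.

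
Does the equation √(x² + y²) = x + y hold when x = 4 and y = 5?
Fails

Substituting x = 4, y = 5:

LHS = √(4² + 5²) = √(41) ≈ 6.403
RHS = 4 + 5 = 9

LHS ≠ RHS, so the equation does not hold at this point.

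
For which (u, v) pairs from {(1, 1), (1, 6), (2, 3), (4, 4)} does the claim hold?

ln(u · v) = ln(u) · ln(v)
(1, 1)

Testing each pair:
(1, 1): LHS = 0, RHS = 0 → holds
(1, 6): LHS = ln(6) ≈ 1.792, RHS = 0 → fails
(2, 3): LHS = ln(6) ≈ 1.792, RHS = ln(2)·ln(3) ≈ 0.7615 → fails
(4, 4): LHS = ln(16) ≈ 2.773, RHS = ln(4)² ≈ 1.922 → fails

1 of 4 pairs satisfies the claim.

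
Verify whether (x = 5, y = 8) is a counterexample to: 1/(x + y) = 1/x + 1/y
Substituting x = 5, y = 8:
LHS = 1/(5 + 8) = 1/13
RHS = 1/5 + 1/8 = 13/40

Since LHS ≠ RHS, this pair disproves the claim.

Answer: Yes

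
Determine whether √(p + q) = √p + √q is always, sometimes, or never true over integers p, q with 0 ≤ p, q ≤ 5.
Sometimes true

It holds at (p, q) = (0, 1) (both sides equal 1), but fails at (p, q) = (2, 5) (LHS = √(7) ≈ 2.646, RHS = √(2) + √(5) ≈ 3.65).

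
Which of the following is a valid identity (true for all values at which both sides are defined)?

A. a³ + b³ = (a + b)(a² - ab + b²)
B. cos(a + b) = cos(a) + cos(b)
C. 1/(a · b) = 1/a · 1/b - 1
A

A: holds — e.g. at (3, 5), both sides equal 152.
B: fails at (2, 5) — LHS = cos(7) ≈ 0.7539, RHS = cos(2) + cos(5) ≈ -0.1325.
C: fails at (1, 4) — LHS = 1/4, RHS = -3/4.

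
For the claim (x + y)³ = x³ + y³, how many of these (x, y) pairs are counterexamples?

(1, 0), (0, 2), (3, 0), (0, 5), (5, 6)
1

Testing each pair:
(1, 0): LHS = 1, RHS = 1 → satisfies claim
(0, 2): LHS = 8, RHS = 8 → satisfies claim
(3, 0): LHS = 27, RHS = 27 → satisfies claim
(0, 5): LHS = 125, RHS = 125 → satisfies claim
(5, 6): LHS = 1331, RHS = 341 → counterexample

That makes 1 counterexample.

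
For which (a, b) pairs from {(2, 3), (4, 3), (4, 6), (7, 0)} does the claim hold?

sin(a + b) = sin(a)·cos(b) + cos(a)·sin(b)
Testing each pair:
(2, 3): LHS = sin(5) ≈ -0.9589, RHS = sin(2)·cos(3) + sin(3)·cos(2) ≈ -0.9589 → holds
(4, 3): LHS = sin(7) ≈ 0.657, RHS = sin(3)·cos(4) + sin(4)·cos(3) ≈ 0.657 → holds
(4, 6): LHS = sin(10) ≈ -0.544, RHS = sin(4)·cos(6) + sin(6)·cos(4) ≈ -0.544 → holds
(7, 0): LHS = sin(7) ≈ 0.657, RHS = sin(7) ≈ 0.657 → holds

Every pair satisfies the claim.

Answer: All pairs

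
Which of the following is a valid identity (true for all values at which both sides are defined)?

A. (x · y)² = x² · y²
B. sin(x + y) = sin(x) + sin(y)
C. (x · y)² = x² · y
A

A: holds — e.g. at (1, 3), both sides equal 9.
B: fails at (2, 7) — LHS = sin(9) ≈ 0.4121, RHS = sin(7) + sin(2) ≈ 1.566.
C: fails at (6, 7) — LHS = 1764, RHS = 252.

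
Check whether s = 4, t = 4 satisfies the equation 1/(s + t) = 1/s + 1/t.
Fails

Substituting s = 4, t = 4:

LHS = 1/(4 + 4) = 1/8
RHS = 1/4 + 1/4 = 1/2

LHS ≠ RHS, so the equation does not hold at this point.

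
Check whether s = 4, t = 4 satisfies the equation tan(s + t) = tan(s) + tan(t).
Substituting s = 4, t = 4:

LHS = tan(4 + 4) = tan(8) ≈ -6.8
RHS = tan(4) + tan(4) = 2·tan(4) ≈ 2.316

LHS ≠ RHS, so the equation does not hold at this point.

Answer: Fails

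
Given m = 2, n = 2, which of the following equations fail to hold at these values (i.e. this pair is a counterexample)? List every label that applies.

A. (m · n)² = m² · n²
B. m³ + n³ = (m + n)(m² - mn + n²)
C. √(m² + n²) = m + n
C

Evaluating each claim at the given values:
A. LHS = 16, RHS = 16 → holds here (LHS = RHS)
B. LHS = 16, RHS = 16 → holds here (LHS = RHS)
C. LHS = 2·√(2) ≈ 2.828, RHS = 4 → fails here (LHS ≠ RHS)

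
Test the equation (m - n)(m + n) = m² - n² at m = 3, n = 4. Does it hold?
Substituting m = 3, n = 4:

LHS = (3 - 4)(3 + 4) = -7
RHS = 3² - 4² = -7

LHS = RHS, so the equation holds at this point.

Answer: Holds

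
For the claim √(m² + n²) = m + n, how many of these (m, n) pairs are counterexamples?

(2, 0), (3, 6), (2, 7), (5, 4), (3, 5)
4

Testing each pair:
(2, 0): LHS = 2, RHS = 2 → satisfies claim
(3, 6): LHS = 3·√(5) ≈ 6.708, RHS = 9 → counterexample
(2, 7): LHS = √(53) ≈ 7.28, RHS = 9 → counterexample
(5, 4): LHS = √(41) ≈ 6.403, RHS = 9 → counterexample
(3, 5): LHS = √(34) ≈ 5.831, RHS = 8 → counterexample

That makes 4 counterexamples.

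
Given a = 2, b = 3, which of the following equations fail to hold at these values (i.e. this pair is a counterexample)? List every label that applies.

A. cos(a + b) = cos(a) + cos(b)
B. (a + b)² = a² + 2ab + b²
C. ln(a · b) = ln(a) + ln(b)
A

Evaluating each claim at the given values:
A. LHS = cos(5) ≈ 0.2837, RHS = cos(3) + cos(2) ≈ -1.406 → fails here (LHS ≠ RHS)
B. LHS = 25, RHS = 25 → holds here (LHS = RHS)
C. LHS = ln(6) ≈ 1.792, RHS = ln(2) + ln(3) ≈ 1.792 → holds here (LHS = RHS)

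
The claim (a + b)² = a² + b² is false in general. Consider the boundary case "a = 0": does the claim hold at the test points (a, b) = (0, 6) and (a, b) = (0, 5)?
Yes, holds at both test points

At (0, 6): LHS = 36, RHS = 36 → equal
At (0, 5): LHS = 25, RHS = 25 → equal

So the claim does hold at both of these boundary points, even though it is not an identity.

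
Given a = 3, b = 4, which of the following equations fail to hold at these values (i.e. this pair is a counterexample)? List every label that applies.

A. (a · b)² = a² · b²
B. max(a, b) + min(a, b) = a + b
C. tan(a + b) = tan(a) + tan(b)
C

Evaluating each claim at the given values:
A. LHS = 144, RHS = 144 → holds here (LHS = RHS)
B. LHS = 7, RHS = 7 → holds here (LHS = RHS)
C. LHS = tan(7) ≈ 0.8714, RHS = tan(3) + tan(4) ≈ 1.015 → fails here (LHS ≠ RHS)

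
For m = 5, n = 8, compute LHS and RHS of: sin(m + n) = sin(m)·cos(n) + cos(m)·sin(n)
LHS = sin(5 + 8) = sin(13) ≈ 0.4202
RHS = sin(5)·cos(8) + cos(5)·sin(8) = sin(5)·cos(8) + sin(8)·cos(5) ≈ 0.4202

LHS = RHS: the two sides agree.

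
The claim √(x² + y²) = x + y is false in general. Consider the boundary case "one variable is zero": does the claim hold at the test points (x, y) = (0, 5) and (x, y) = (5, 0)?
Yes, holds at both test points

At (0, 5): LHS = 5, RHS = 5 → equal
At (5, 0): LHS = 5, RHS = 5 → equal

So the claim does hold at both of these boundary points, even though it is not an identity.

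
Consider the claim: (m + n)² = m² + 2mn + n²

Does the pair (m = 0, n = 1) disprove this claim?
Substituting m = 0, n = 1:
LHS = (0 + 1)² = 1
RHS = 0² + 2·0·1 + 1² = 1

The sides agree, so this pair does not disprove the claim.

Answer: No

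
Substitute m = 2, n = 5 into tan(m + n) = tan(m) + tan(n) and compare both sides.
LHS = tan(2 + 5) = tan(7) ≈ 0.8714
RHS = tan(2) + tan(5) ≈ -5.566

LHS ≠ RHS (they differ by about 6.437), so the equation does not hold here.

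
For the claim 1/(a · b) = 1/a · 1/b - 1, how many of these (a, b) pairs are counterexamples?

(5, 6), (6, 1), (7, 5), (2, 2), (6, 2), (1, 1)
6

Testing each pair:
(5, 6): LHS = 1/30, RHS = -29/30 → counterexample
(6, 1): LHS = 1/6, RHS = -5/6 → counterexample
(7, 5): LHS = 1/35, RHS = -34/35 → counterexample
(2, 2): LHS = 1/4, RHS = -3/4 → counterexample
(6, 2): LHS = 1/12, RHS = -11/12 → counterexample
(1, 1): LHS = 1, RHS = 0 → counterexample

That makes 6 counterexamples.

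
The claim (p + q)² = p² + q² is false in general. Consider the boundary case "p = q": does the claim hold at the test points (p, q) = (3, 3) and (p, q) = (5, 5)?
At (3, 3): LHS = 36 ≠ RHS = 18
At (5, 5): LHS = 100 ≠ RHS = 50

Answer: No, fails at both test points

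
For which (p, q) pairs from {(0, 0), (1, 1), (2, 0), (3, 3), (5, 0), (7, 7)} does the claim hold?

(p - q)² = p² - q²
Testing each pair:
(0, 0): LHS = 0, RHS = 0 → holds
(1, 1): LHS = 0, RHS = 0 → holds
(2, 0): LHS = 4, RHS = 4 → holds
(3, 3): LHS = 0, RHS = 0 → holds
(5, 0): LHS = 25, RHS = 25 → holds
(7, 7): LHS = 0, RHS = 0 → holds

Every pair satisfies the claim.

Answer: All pairs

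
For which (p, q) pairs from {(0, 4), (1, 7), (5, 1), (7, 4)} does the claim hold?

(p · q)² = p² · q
Testing each pair:
(0, 4): LHS = 0, RHS = 0 → holds
(1, 7): LHS = 49, RHS = 7 → fails
(5, 1): LHS = 25, RHS = 25 → holds
(7, 4): LHS = 784, RHS = 196 → fails

2 of 4 pairs satisfy the claim.

Answer: (0, 4), (5, 1)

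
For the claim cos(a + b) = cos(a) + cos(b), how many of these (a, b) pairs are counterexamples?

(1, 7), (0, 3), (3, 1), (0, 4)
Testing each pair:
(1, 7): LHS = cos(8) ≈ -0.1455, RHS = cos(1) + cos(7) ≈ 1.294 → counterexample
(0, 3): LHS = cos(3) ≈ -0.99, RHS = cos(3) + 1 ≈ 0.01001 → counterexample
(3, 1): LHS = cos(4) ≈ -0.6536, RHS = cos(3) + cos(1) ≈ -0.4497 → counterexample
(0, 4): LHS = cos(4) ≈ -0.6536, RHS = cos(4) + 1 ≈ 0.3464 → counterexample

That makes 4 counterexamples.

Answer: 4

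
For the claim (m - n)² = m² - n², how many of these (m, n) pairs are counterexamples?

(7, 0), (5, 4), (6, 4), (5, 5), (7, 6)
Testing each pair:
(7, 0): LHS = 49, RHS = 49 → satisfies claim
(5, 4): LHS = 1, RHS = 9 → counterexample
(6, 4): LHS = 4, RHS = 20 → counterexample
(5, 5): LHS = 0, RHS = 0 → satisfies claim
(7, 6): LHS = 1, RHS = 13 → counterexample

That makes 3 counterexamples.

Answer: 3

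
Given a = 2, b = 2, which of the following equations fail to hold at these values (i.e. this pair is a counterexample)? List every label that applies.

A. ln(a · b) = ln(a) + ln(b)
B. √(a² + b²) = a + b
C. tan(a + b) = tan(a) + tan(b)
Evaluating each claim at the given values:
A. LHS = ln(4) ≈ 1.386, RHS = 2·ln(2) ≈ 1.386 → holds here (LHS = RHS)
B. LHS = 2·√(2) ≈ 2.828, RHS = 4 → fails here (LHS ≠ RHS)
C. LHS = tan(4) ≈ 1.158, RHS = 2·tan(2) ≈ -4.37 → fails here (LHS ≠ RHS)

Answer: B, C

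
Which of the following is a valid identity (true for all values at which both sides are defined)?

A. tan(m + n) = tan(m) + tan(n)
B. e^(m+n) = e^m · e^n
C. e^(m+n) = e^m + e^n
A: fails at (1, 5) — LHS = tan(6) ≈ -0.291, RHS = tan(5) + tan(1) ≈ -1.823.
B: holds — e.g. at (4, 4), both sides equal e^8 ≈ 2981.
C: fails at (4, 6) — LHS = e^10 ≈ 22026.5, RHS = e^4 + e^6 ≈ 458.

Answer: B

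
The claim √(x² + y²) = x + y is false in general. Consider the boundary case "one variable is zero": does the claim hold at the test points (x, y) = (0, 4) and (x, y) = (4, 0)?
Yes, holds at both test points

At (0, 4): LHS = 4, RHS = 4 → equal
At (4, 0): LHS = 4, RHS = 4 → equal

So the claim does hold at both of these boundary points, even though it is not an identity.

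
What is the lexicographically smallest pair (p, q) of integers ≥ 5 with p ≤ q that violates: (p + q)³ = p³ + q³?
(p, q) = (5, 5)

Substituting (5, 5) into the claim:
LHS = (5 + 5)³ = 1000
RHS = 5³ + 5³ = 250

Since LHS ≠ RHS, this pair disproves the claim, and no lexicographically smaller pair (p ≤ q, integers ≥ 5) does.

For instance (10, 10) is also a counterexample (LHS = 8000, RHS = 2000), but it's lexicographically larger.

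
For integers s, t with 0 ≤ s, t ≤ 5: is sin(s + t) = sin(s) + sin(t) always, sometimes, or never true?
It holds at (s, t) = (0, 2) (both sides equal sin(2) ≈ 0.9093), but fails at (s, t) = (1, 1) (LHS = sin(2) ≈ 0.9093, RHS = 2·sin(1) ≈ 1.683).

Answer: Sometimes true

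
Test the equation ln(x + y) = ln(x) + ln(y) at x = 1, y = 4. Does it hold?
Substituting x = 1, y = 4:

LHS = ln(1 + 4) = ln(5) ≈ 1.609
RHS = ln(1) + ln(4) = ln(4) ≈ 1.386

LHS ≠ RHS, so the equation does not hold at this point.

Answer: Fails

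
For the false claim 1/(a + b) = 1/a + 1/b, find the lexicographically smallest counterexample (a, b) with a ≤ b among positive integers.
(a, b) = (1, 1)

Substituting (1, 1) into the claim:
LHS = 1/(1 + 1) = 1/2
RHS = 1/1 + 1/1 = 2

Since LHS ≠ RHS, this pair disproves the claim, and no lexicographically smaller pair (a ≤ b, positive integers) does.

For instance (3, 6) is also a counterexample (LHS = 1/9, RHS = 1/2), but it's lexicographically larger.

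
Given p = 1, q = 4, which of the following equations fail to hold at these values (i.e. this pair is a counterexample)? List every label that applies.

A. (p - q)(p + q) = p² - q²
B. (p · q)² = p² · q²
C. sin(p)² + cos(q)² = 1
Evaluating each claim at the given values:
A. LHS = -15, RHS = -15 → holds here (LHS = RHS)
B. LHS = 16, RHS = 16 → holds here (LHS = RHS)
C. LHS = cos(4)² + sin(1)² ≈ 1.135, RHS = 1 → fails here (LHS ≠ RHS)

Answer: C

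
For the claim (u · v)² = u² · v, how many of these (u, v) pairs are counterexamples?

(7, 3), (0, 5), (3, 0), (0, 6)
1

Testing each pair:
(7, 3): LHS = 441, RHS = 147 → counterexample
(0, 5): LHS = 0, RHS = 0 → satisfies claim
(3, 0): LHS = 0, RHS = 0 → satisfies claim
(0, 6): LHS = 0, RHS = 0 → satisfies claim

That makes 1 counterexample.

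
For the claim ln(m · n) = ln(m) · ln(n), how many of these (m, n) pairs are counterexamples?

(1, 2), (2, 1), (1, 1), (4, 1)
3

Testing each pair:
(1, 2): LHS = ln(2) ≈ 0.6931, RHS = 0 → counterexample
(2, 1): LHS = ln(2) ≈ 0.6931, RHS = 0 → counterexample
(1, 1): LHS = 0, RHS = 0 → satisfies claim
(4, 1): LHS = ln(4) ≈ 1.386, RHS = 0 → counterexample

That makes 3 counterexamples.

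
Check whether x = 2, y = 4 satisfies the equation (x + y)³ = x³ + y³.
Fails

Substituting x = 2, y = 4:

LHS = (2 + 4)³ = 216
RHS = 2³ + 4³ = 72

LHS ≠ RHS, so the equation does not hold at this point.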